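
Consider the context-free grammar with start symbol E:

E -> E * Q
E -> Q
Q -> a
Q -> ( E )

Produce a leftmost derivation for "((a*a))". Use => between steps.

E => Q => (E) => (Q) => ((E)) => ((E*Q)) => ((Q*Q)) => ((a*Q)) => ((a*a))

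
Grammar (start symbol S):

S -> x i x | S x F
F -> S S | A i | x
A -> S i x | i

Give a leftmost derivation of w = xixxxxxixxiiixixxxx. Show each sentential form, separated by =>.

S => SxF => SxFxF => SxFxFxF => SxFxFxFxF => xixxFxFxFxF => xixxxxFxFxF => xixxxxAixFxF => xixxxxSixixFxF => xixxxxSxFixixFxF => xixxxxxixxFixixFxF => xixxxxxixxAiixixFxF => xixxxxxixxiiixixFxF => xixxxxxixxiiixixxxF => xixxxxxixxiiixixxxx

S => SxF   [S -> S x F]
SxF => SxFxF   [S -> S x F]
SxFxF => SxFxFxF   [S -> S x F]
SxFxFxF => SxFxFxFxF   [S -> S x F]
SxFxFxFxF => xixxFxFxFxF   [S -> x i x]
xixxFxFxFxF => xixxxxFxFxF   [F -> x]
xixxxxFxFxF => xixxxxAixFxF   [F -> A i]
xixxxxAixFxF => xixxxxSixixFxF   [A -> S i x]
xixxxxSixixFxF => xixxxxSxFixixFxF   [S -> S x F]
xixxxxSxFixixFxF => xixxxxxixxFixixFxF   [S -> x i x]
xixxxxxixxFixixFxF => xixxxxxixxAiixixFxF   [F -> A i]
xixxxxxixxAiixixFxF => xixxxxxixxiiixixFxF   [A -> i]
xixxxxxixxiiixixFxF => xixxxxxixxiiixixxxF   [F -> x]
xixxxxxixxiiixixxxF => xixxxxxixxiiixixxxx   [F -> x]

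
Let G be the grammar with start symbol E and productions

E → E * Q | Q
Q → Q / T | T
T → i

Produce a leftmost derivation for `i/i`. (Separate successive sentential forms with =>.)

E=>Q=>Q/T=>T/T=>i/T=>i/i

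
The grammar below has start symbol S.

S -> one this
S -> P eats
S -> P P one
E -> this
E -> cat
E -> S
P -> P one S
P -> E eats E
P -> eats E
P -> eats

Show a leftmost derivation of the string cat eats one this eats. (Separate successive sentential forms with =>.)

S => P eats   [S -> P eats]
P eats => E eats E eats   [P -> E eats E]
E eats E eats => cat eats E eats   [E -> cat]
cat eats E eats => cat eats S eats   [E -> S]
cat eats S eats => cat eats one this eats   [S -> one this]

S => P eats => E eats E eats => cat eats E eats => cat eats S eats => cat eats one this eats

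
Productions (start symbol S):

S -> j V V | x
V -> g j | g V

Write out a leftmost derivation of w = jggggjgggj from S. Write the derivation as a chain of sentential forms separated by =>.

S => jVV => jgVV => jggVV => jgggVV => jggggjV => jggggjgV => jggggjggV => jggggjgggj

S => jVV   [S -> j V V]
jVV => jgVV   [V -> g V]
jgVV => jggVV   [V -> g V]
jggVV => jgggVV   [V -> g V]
jgggVV => jggggjV   [V -> g j]
jggggjV => jggggjgV   [V -> g V]
jggggjgV => jggggjggV   [V -> g V]
jggggjggV => jggggjgggj   [V -> g j]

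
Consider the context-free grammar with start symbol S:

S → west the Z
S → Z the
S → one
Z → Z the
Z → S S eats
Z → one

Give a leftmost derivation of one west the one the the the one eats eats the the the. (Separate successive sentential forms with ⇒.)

S ⇒ Z the   [S → Z the]
Z the ⇒ Z the the   [Z → Z the]
Z the the ⇒ Z the the the   [Z → Z the]
Z the the the ⇒ S S eats the the the   [Z → S S eats]
S S eats the the the ⇒ one S eats the the the   [S → one]
one S eats the the the ⇒ one west the Z eats the the the   [S → west the Z]
one west the Z eats the the the ⇒ one west the S S eats eats the the the   [Z → S S eats]
one west the S S eats eats the the the ⇒ one west the Z the S eats eats the the the   [S → Z the]
one west the Z the S eats eats the the the ⇒ one west the Z the the S eats eats the the the   [Z → Z the]
one west the Z the the S eats eats the the the ⇒ one west the Z the the the S eats eats the the the   [Z → Z the]
one west the Z the the the S eats eats the the the ⇒ one west the one the the the S eats eats the the the   [Z → one]
one west the one the the the S eats eats the the the ⇒ one west the one the the the one eats eats the the the   [S → one]

S ⇒ Z the ⇒ Z the the ⇒ Z the the the ⇒ S S eats the the the ⇒ one S eats the the the ⇒ one west the Z eats the the the ⇒ one west the S S eats eats the the the ⇒ one west the Z the S eats eats the the the ⇒ one west the Z the the S eats eats the the the ⇒ one west the Z the the the S eats eats the the the ⇒ one west the one the the the S eats eats the the the ⇒ one west the one the the the one eats eats the the the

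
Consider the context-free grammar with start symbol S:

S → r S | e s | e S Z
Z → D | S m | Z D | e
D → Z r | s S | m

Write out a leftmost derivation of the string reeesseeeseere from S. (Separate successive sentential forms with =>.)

S => rS   [S → r S]
rS => reSZ   [S → e S Z]
reSZ => reeSZZ   [S → e S Z]
reeSZZ => reeesZZ   [S → e s]
reeesZZ => reeesDZ   [Z → D]
reeesDZ => reeesZrZ   [D → Z r]
reeesZrZ => reeesDrZ   [Z → D]
reeesDrZ => reeessSrZ   [D → s S]
reeessSrZ => reeesseSZrZ   [S → e S Z]
reeesseSZrZ => reeesseeSZZrZ   [S → e S Z]
reeesseeSZZrZ => reeesseeesZZrZ   [S → e s]
reeesseeesZZrZ => reeesseeeseZrZ   [Z → e]
reeesseeeseZrZ => reeesseeeseerZ   [Z → e]
reeesseeeseerZ => reeesseeeseere   [Z → e]

S=>rS=>reSZ=>reeSZZ=>reeesZZ=>reeesDZ=>reeesZrZ=>reeesDrZ=>reeessSrZ=>reeesseSZrZ=>reeesseeSZZrZ=>reeesseeesZZrZ=>reeesseeeseZrZ=>reeesseeeseerZ=>reeesseeeseere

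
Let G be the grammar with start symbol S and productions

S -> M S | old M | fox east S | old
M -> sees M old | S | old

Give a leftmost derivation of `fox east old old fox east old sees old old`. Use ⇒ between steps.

S ⇒ fox east S   [S -> fox east S]
fox east S ⇒ fox east old M   [S -> old M]
fox east old M ⇒ fox east old S   [M -> S]
fox east old S ⇒ fox east old old M   [S -> old M]
fox east old old M ⇒ fox east old old S   [M -> S]
fox east old old S ⇒ fox east old old fox east S   [S -> fox east S]
fox east old old fox east S ⇒ fox east old old fox east old M   [S -> old M]
fox east old old fox east old M ⇒ fox east old old fox east old sees M old   [M -> sees M old]
fox east old old fox east old sees M old ⇒ fox east old old fox east old sees old old   [M -> old]

S ⇒ fox east S ⇒ fox east old M ⇒ fox east old S ⇒ fox east old old M ⇒ fox east old old S ⇒ fox east old old fox east S ⇒ fox east old old fox east old M ⇒ fox east old old fox east old sees M old ⇒ fox east old old fox east old sees old old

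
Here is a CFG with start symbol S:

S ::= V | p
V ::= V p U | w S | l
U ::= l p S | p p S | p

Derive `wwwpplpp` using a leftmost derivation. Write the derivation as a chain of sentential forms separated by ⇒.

S ⇒ V ⇒ wS ⇒ wV ⇒ wVpU ⇒ wwSpU ⇒ wwVpU ⇒ wwwSpU ⇒ wwwppU ⇒ wwwpplpS ⇒ wwwpplpp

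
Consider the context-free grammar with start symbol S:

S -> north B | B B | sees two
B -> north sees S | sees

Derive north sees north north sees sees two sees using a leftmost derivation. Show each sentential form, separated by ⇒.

S ⇒ B B ⇒ north sees S B ⇒ north sees north B B ⇒ north sees north north sees S B ⇒ north sees north north sees sees two B ⇒ north sees north north sees sees two sees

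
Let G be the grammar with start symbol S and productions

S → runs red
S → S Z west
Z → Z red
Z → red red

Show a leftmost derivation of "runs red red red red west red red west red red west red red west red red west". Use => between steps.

S => S Z west => S Z west Z west => S Z west Z west Z west => S Z west Z west Z west Z west => S Z west Z west Z west Z west Z west => runs red Z west Z west Z west Z west Z west => runs red Z red west Z west Z west Z west Z west => runs red red red red west Z west Z west Z west Z west => runs red red red red west red red west Z west Z west Z west => runs red red red red west red red west red red west Z west Z west => runs red red red red west red red west red red west red red west Z west => runs red red red red west red red west red red west red red west red red west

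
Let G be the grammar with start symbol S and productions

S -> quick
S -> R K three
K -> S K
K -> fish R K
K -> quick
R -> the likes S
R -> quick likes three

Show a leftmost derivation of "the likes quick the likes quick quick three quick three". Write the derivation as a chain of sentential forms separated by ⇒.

S ⇒ R K three ⇒ the likes S K three ⇒ the likes quick K three ⇒ the likes quick S K three ⇒ the likes quick R K three K three ⇒ the likes quick the likes S K three K three ⇒ the likes quick the likes quick K three K three ⇒ the likes quick the likes quick quick three K three ⇒ the likes quick the likes quick quick three quick three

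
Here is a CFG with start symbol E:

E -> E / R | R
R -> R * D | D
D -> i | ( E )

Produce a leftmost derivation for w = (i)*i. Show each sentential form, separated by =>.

E => R => R*D => D*D => (E)*D => (R)*D => (D)*D => (i)*D => (i)*i

E => R   [E -> R]
R => R*D   [R -> R * D]
R*D => D*D   [R -> D]
D*D => (E)*D   [D -> ( E )]
(E)*D => (R)*D   [E -> R]
(R)*D => (D)*D   [R -> D]
(D)*D => (i)*D   [D -> i]
(i)*D => (i)*i   [D -> i]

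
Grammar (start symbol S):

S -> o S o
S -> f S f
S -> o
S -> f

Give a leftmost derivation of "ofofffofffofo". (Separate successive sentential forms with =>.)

S => oSo => ofSfo => ofoSofo => ofofSfofo => ofoffSffofo => ofofffSfffofo => ofofffofffofo

S => oSo   [S -> o S o]
oSo => ofSfo   [S -> f S f]
ofSfo => ofoSofo   [S -> o S o]
ofoSofo => ofofSfofo   [S -> f S f]
ofofSfofo => ofoffSffofo   [S -> f S f]
ofoffSffofo => ofofffSfffofo   [S -> f S f]
ofofffSfffofo => ofofffofffofo   [S -> o]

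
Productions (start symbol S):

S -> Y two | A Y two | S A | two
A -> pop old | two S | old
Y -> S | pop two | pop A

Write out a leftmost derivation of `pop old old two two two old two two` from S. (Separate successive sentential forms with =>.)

S => A Y two   [S -> A Y two]
A Y two => pop old Y two   [A -> pop old]
pop old Y two => pop old S two   [Y -> S]
pop old S two => pop old A Y two two   [S -> A Y two]
pop old A Y two two => pop old old Y two two   [A -> old]
pop old old Y two two => pop old old S two two   [Y -> S]
pop old old S two two => pop old old S A two two   [S -> S A]
pop old old S A two two => pop old old S A A two two   [S -> S A]
pop old old S A A two two => pop old old two A A two two   [S -> two]
pop old old two A A two two => pop old old two two S A two two   [A -> two S]
pop old old two two S A two two => pop old old two two two A two two   [S -> two]
pop old old two two two A two two => pop old old two two two old two two   [A -> old]

S => A Y two => pop old Y two => pop old S two => pop old A Y two two => pop old old Y two two => pop old old S two two => pop old old S A two two => pop old old S A A two two => pop old old two A A two two => pop old old two two S A two two => pop old old two two two A two two => pop old old two two two old two two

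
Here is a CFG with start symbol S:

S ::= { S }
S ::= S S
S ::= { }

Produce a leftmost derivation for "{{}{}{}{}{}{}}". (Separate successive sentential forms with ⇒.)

S⇒{S}⇒{SS}⇒{SSS}⇒{SSSS}⇒{SSSSS}⇒{SSSSSS}⇒{{}SSSSS}⇒{{}{}SSSS}⇒{{}{}{}SSS}⇒{{}{}{}{}SS}⇒{{}{}{}{}{}S}⇒{{}{}{}{}{}{}}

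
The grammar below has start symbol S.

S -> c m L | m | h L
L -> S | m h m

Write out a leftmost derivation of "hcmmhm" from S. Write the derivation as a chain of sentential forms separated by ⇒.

S ⇒ hL   [S -> h L]
hL ⇒ hS   [L -> S]
hS ⇒ hcmL   [S -> c m L]
hcmL ⇒ hcmmhm   [L -> m h m]

S⇒hL⇒hS⇒hcmL⇒hcmmhm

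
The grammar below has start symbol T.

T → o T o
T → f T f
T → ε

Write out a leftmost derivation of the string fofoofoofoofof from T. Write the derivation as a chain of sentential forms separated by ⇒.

T⇒fTf⇒foTof⇒fofTfof⇒fofoTofof⇒fofooToofof⇒fofoofTfoofof⇒fofoofoTofoofof⇒fofoofoofoofof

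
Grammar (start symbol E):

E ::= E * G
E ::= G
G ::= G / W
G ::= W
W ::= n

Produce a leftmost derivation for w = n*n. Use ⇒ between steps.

E ⇒ E*G ⇒ G*G ⇒ W*G ⇒ n*G ⇒ n*W ⇒ n*n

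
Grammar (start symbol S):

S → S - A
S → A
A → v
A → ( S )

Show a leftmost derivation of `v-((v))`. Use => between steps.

S => S-A   [S → S - A]
S-A => A-A   [S → A]
A-A => v-A   [A → v]
v-A => v-(S)   [A → ( S )]
v-(S) => v-(A)   [S → A]
v-(A) => v-((S))   [A → ( S )]
v-((S)) => v-((A))   [S → A]
v-((A)) => v-((v))   [A → v]

S => S-A => A-A => v-A => v-(S) => v-(A) => v-((S)) => v-((A)) => v-((v))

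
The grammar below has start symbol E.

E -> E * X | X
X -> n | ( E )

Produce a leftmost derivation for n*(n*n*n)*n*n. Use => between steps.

E => E*X => E*X*X => E*X*X*X => X*X*X*X => n*X*X*X => n*(E)*X*X => n*(E*X)*X*X => n*(E*X*X)*X*X => n*(X*X*X)*X*X => n*(n*X*X)*X*X => n*(n*n*X)*X*X => n*(n*n*n)*X*X => n*(n*n*n)*n*X => n*(n*n*n)*n*n

E => E*X   [E -> E * X]
E*X => E*X*X   [E -> E * X]
E*X*X => E*X*X*X   [E -> E * X]
E*X*X*X => X*X*X*X   [E -> X]
X*X*X*X => n*X*X*X   [X -> n]
n*X*X*X => n*(E)*X*X   [X -> ( E )]
n*(E)*X*X => n*(E*X)*X*X   [E -> E * X]
n*(E*X)*X*X => n*(E*X*X)*X*X   [E -> E * X]
n*(E*X*X)*X*X => n*(X*X*X)*X*X   [E -> X]
n*(X*X*X)*X*X => n*(n*X*X)*X*X   [X -> n]
n*(n*X*X)*X*X => n*(n*n*X)*X*X   [X -> n]
n*(n*n*X)*X*X => n*(n*n*n)*X*X   [X -> n]
n*(n*n*n)*X*X => n*(n*n*n)*n*X   [X -> n]
n*(n*n*n)*n*X => n*(n*n*n)*n*n   [X -> n]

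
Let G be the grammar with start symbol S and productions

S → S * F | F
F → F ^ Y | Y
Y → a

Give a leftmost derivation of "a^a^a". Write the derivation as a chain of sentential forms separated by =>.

S => F => F^Y => F^Y^Y => Y^Y^Y => a^Y^Y => a^a^Y => a^a^a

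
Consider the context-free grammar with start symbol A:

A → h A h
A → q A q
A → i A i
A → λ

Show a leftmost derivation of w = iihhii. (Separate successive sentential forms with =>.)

A => iAi => iiAii => iihAhii => iihhii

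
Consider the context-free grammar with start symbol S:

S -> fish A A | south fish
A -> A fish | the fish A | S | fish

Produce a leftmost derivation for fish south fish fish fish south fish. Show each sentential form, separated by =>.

S => fish A A   [S -> fish A A]
fish A A => fish A fish A   [A -> A fish]
fish A fish A => fish A fish fish A   [A -> A fish]
fish A fish fish A => fish S fish fish A   [A -> S]
fish S fish fish A => fish south fish fish fish A   [S -> south fish]
fish south fish fish fish A => fish south fish fish fish S   [A -> S]
fish south fish fish fish S => fish south fish fish fish south fish   [S -> south fish]

S => fish A A => fish A fish A => fish A fish fish A => fish S fish fish A => fish south fish fish fish A => fish south fish fish fish S => fish south fish fish fish south fish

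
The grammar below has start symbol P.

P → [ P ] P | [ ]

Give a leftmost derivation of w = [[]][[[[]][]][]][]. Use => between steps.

P => [P]P   [P → [ P ] P]
[P]P => [[]]P   [P → [ ]]
[[]]P => [[]][P]P   [P → [ P ] P]
[[]][P]P => [[]][[P]P]P   [P → [ P ] P]
[[]][[P]P]P => [[]][[[P]P]P]P   [P → [ P ] P]
[[]][[[P]P]P]P => [[]][[[[]]P]P]P   [P → [ ]]
[[]][[[[]]P]P]P => [[]][[[[]][]]P]P   [P → [ ]]
[[]][[[[]][]]P]P => [[]][[[[]][]][]]P   [P → [ ]]
[[]][[[[]][]][]]P => [[]][[[[]][]][]][]   [P → [ ]]

P => [P]P => [[]]P => [[]][P]P => [[]][[P]P]P => [[]][[[P]P]P]P => [[]][[[[]]P]P]P => [[]][[[[]][]]P]P => [[]][[[[]][]][]]P => [[]][[[[]][]][]][]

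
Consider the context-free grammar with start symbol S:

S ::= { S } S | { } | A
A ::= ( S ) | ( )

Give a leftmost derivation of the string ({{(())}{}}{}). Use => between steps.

S=>A=>(S)=>({S}S)=>({{S}S}S)=>({{A}S}S)=>({{(S)}S}S)=>({{(A)}S}S)=>({{(())}S}S)=>({{(())}{}}S)=>({{(())}{}}{})

S => A   [S ::= A]
A => (S)   [A ::= ( S )]
(S) => ({S}S)   [S ::= { S } S]
({S}S) => ({{S}S}S)   [S ::= { S } S]
({{S}S}S) => ({{A}S}S)   [S ::= A]
({{A}S}S) => ({{(S)}S}S)   [A ::= ( S )]
({{(S)}S}S) => ({{(A)}S}S)   [S ::= A]
({{(A)}S}S) => ({{(())}S}S)   [A ::= ( )]
({{(())}S}S) => ({{(())}{}}S)   [S ::= { }]
({{(())}{}}S) => ({{(())}{}}{})   [S ::= { }]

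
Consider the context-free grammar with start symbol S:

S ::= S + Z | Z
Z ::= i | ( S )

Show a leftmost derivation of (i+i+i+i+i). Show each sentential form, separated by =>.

S=>Z=>(S)=>(S+Z)=>(S+Z+Z)=>(S+Z+Z+Z)=>(S+Z+Z+Z+Z)=>(Z+Z+Z+Z+Z)=>(i+Z+Z+Z+Z)=>(i+i+Z+Z+Z)=>(i+i+i+Z+Z)=>(i+i+i+i+Z)=>(i+i+i+i+i)

S => Z   [S ::= Z]
Z => (S)   [Z ::= ( S )]
(S) => (S+Z)   [S ::= S + Z]
(S+Z) => (S+Z+Z)   [S ::= S + Z]
(S+Z+Z) => (S+Z+Z+Z)   [S ::= S + Z]
(S+Z+Z+Z) => (S+Z+Z+Z+Z)   [S ::= S + Z]
(S+Z+Z+Z+Z) => (Z+Z+Z+Z+Z)   [S ::= Z]
(Z+Z+Z+Z+Z) => (i+Z+Z+Z+Z)   [Z ::= i]
(i+Z+Z+Z+Z) => (i+i+Z+Z+Z)   [Z ::= i]
(i+i+Z+Z+Z) => (i+i+i+Z+Z)   [Z ::= i]
(i+i+i+Z+Z) => (i+i+i+i+Z)   [Z ::= i]
(i+i+i+i+Z) => (i+i+i+i+i)   [Z ::= i]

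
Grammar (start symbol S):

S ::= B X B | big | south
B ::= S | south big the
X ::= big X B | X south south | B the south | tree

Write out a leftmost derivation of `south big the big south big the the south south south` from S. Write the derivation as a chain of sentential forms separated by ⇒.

S ⇒ B X B ⇒ south big the X B ⇒ south big the big X B B ⇒ south big the big B the south B B ⇒ south big the big south big the the south B B ⇒ south big the big south big the the south S B ⇒ south big the big south big the the south south B ⇒ south big the big south big the the south south S ⇒ south big the big south big the the south south south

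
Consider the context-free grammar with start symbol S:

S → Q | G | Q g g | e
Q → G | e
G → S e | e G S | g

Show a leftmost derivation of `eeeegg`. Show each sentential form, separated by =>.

S => G => eGS => eSeS => eQeS => eeeS => eeeQgg => eeeegg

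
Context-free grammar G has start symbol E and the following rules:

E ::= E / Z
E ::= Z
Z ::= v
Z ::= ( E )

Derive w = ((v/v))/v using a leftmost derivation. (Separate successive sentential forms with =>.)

E => E/Z   [E ::= E / Z]
E/Z => Z/Z   [E ::= Z]
Z/Z => (E)/Z   [Z ::= ( E )]
(E)/Z => (Z)/Z   [E ::= Z]
(Z)/Z => ((E))/Z   [Z ::= ( E )]
((E))/Z => ((E/Z))/Z   [E ::= E / Z]
((E/Z))/Z => ((Z/Z))/Z   [E ::= Z]
((Z/Z))/Z => ((v/Z))/Z   [Z ::= v]
((v/Z))/Z => ((v/v))/Z   [Z ::= v]
((v/v))/Z => ((v/v))/v   [Z ::= v]

E=>E/Z=>Z/Z=>(E)/Z=>(Z)/Z=>((E))/Z=>((E/Z))/Z=>((Z/Z))/Z=>((v/Z))/Z=>((v/v))/Z=>((v/v))/v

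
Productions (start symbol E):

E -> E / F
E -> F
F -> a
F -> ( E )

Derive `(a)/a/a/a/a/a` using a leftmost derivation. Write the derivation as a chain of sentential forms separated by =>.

E => E/F => E/F/F => E/F/F/F => E/F/F/F/F => E/F/F/F/F/F => F/F/F/F/F/F => (E)/F/F/F/F/F => (F)/F/F/F/F/F => (a)/F/F/F/F/F => (a)/a/F/F/F/F => (a)/a/a/F/F/F => (a)/a/a/a/F/F => (a)/a/a/a/a/F => (a)/a/a/a/a/a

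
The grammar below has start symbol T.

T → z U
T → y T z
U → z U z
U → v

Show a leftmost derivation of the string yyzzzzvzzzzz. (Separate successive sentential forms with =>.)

T => yTz   [T → y T z]
yTz => yyTzz   [T → y T z]
yyTzz => yyzUzz   [T → z U]
yyzUzz => yyzzUzzz   [U → z U z]
yyzzUzzz => yyzzzUzzzz   [U → z U z]
yyzzzUzzzz => yyzzzzUzzzzz   [U → z U z]
yyzzzzUzzzzz => yyzzzzvzzzzz   [U → v]

T => yTz => yyTzz => yyzUzz => yyzzUzzz => yyzzzUzzzz => yyzzzzUzzzzz => yyzzzzvzzzzz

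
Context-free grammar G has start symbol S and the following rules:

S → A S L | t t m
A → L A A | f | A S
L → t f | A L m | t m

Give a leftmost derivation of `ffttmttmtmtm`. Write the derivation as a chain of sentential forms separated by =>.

S=>ASL=>fSL=>fASLL=>fASSLL=>ffSSLL=>ffttmSLL=>ffttmttmLL=>ffttmttmtmL=>ffttmttmtmtm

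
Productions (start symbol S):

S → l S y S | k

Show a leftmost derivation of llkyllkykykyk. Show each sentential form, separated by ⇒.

S ⇒ lSyS ⇒ llSySyS ⇒ llkySyS ⇒ llkylSySyS ⇒ llkyllSySySyS ⇒ llkyllkySySyS ⇒ llkyllkykySyS ⇒ llkyllkykykyS ⇒ llkyllkykykyk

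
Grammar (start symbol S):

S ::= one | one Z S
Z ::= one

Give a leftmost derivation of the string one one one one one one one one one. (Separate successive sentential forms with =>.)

S => one Z S   [S ::= one Z S]
one Z S => one one S   [Z ::= one]
one one S => one one one Z S   [S ::= one Z S]
one one one Z S => one one one one S   [Z ::= one]
one one one one S => one one one one one Z S   [S ::= one Z S]
one one one one one Z S => one one one one one one S   [Z ::= one]
one one one one one one S => one one one one one one one Z S   [S ::= one Z S]
one one one one one one one Z S => one one one one one one one one S   [Z ::= one]
one one one one one one one one S => one one one one one one one one one   [S ::= one]

S => one Z S => one one S => one one one Z S => one one one one S => one one one one one Z S => one one one one one one S => one one one one one one one Z S => one one one one one one one one S => one one one one one one one one one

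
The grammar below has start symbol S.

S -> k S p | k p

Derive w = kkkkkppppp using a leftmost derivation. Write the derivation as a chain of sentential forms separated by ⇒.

S ⇒ kSp ⇒ kkSpp ⇒ kkkSppp ⇒ kkkkSpppp ⇒ kkkkkppppp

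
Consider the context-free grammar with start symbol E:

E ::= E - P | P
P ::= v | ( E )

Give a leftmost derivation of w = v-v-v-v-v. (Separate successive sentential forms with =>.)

E=>E-P=>E-P-P=>E-P-P-P=>E-P-P-P-P=>P-P-P-P-P=>v-P-P-P-P=>v-v-P-P-P=>v-v-v-P-P=>v-v-v-v-P=>v-v-v-v-v

E => E-P   [E ::= E - P]
E-P => E-P-P   [E ::= E - P]
E-P-P => E-P-P-P   [E ::= E - P]
E-P-P-P => E-P-P-P-P   [E ::= E - P]
E-P-P-P-P => P-P-P-P-P   [E ::= P]
P-P-P-P-P => v-P-P-P-P   [P ::= v]
v-P-P-P-P => v-v-P-P-P   [P ::= v]
v-v-P-P-P => v-v-v-P-P   [P ::= v]
v-v-v-P-P => v-v-v-v-P   [P ::= v]
v-v-v-v-P => v-v-v-v-v   [P ::= v]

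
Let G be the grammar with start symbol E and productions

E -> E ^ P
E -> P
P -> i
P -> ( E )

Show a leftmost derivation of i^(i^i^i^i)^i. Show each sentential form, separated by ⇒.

E ⇒ E^P   [E -> E ^ P]
E^P ⇒ E^P^P   [E -> E ^ P]
E^P^P ⇒ P^P^P   [E -> P]
P^P^P ⇒ i^P^P   [P -> i]
i^P^P ⇒ i^(E)^P   [P -> ( E )]
i^(E)^P ⇒ i^(E^P)^P   [E -> E ^ P]
i^(E^P)^P ⇒ i^(E^P^P)^P   [E -> E ^ P]
i^(E^P^P)^P ⇒ i^(E^P^P^P)^P   [E -> E ^ P]
i^(E^P^P^P)^P ⇒ i^(P^P^P^P)^P   [E -> P]
i^(P^P^P^P)^P ⇒ i^(i^P^P^P)^P   [P -> i]
i^(i^P^P^P)^P ⇒ i^(i^i^P^P)^P   [P -> i]
i^(i^i^P^P)^P ⇒ i^(i^i^i^P)^P   [P -> i]
i^(i^i^i^P)^P ⇒ i^(i^i^i^i)^P   [P -> i]
i^(i^i^i^i)^P ⇒ i^(i^i^i^i)^i   [P -> i]

E⇒E^P⇒E^P^P⇒P^P^P⇒i^P^P⇒i^(E)^P⇒i^(E^P)^P⇒i^(E^P^P)^P⇒i^(E^P^P^P)^P⇒i^(P^P^P^P)^P⇒i^(i^P^P^P)^P⇒i^(i^i^P^P)^P⇒i^(i^i^i^P)^P⇒i^(i^i^i^i)^P⇒i^(i^i^i^i)^i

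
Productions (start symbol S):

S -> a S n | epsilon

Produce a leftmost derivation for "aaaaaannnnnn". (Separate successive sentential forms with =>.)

S => aSn   [S -> a S n]
aSn => aaSnn   [S -> a S n]
aaSnn => aaaSnnn   [S -> a S n]
aaaSnnn => aaaaSnnnn   [S -> a S n]
aaaaSnnnn => aaaaaSnnnnn   [S -> a S n]
aaaaaSnnnnn => aaaaaaSnnnnnn   [S -> a S n]
aaaaaaSnnnnnn => aaaaaannnnnn   [S -> epsilon]

S => aSn => aaSnn => aaaSnnn => aaaaSnnnn => aaaaaSnnnnn => aaaaaaSnnnnnn => aaaaaannnnnn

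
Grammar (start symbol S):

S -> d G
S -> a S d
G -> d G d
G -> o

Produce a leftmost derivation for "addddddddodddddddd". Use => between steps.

S => aSd   [S -> a S d]
aSd => adGd   [S -> d G]
adGd => addGdd   [G -> d G d]
addGdd => adddGddd   [G -> d G d]
adddGddd => addddGdddd   [G -> d G d]
addddGdddd => adddddGddddd   [G -> d G d]
adddddGddddd => addddddGdddddd   [G -> d G d]
addddddGdddddd => adddddddGddddddd   [G -> d G d]
adddddddGddddddd => addddddddGdddddddd   [G -> d G d]
addddddddGdddddddd => addddddddodddddddd   [G -> o]

S=>aSd=>adGd=>addGdd=>adddGddd=>addddGdddd=>adddddGddddd=>addddddGdddddd=>adddddddGddddddd=>addddddddGdddddddd=>addddddddodddddddd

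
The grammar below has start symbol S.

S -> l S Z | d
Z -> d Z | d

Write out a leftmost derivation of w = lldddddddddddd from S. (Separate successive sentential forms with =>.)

S => lSZ   [S -> l S Z]
lSZ => llSZZ   [S -> l S Z]
llSZZ => lldZZ   [S -> d]
lldZZ => llddZZ   [Z -> d Z]
llddZZ => lldddZZ   [Z -> d Z]
lldddZZ => llddddZZ   [Z -> d Z]
llddddZZ => lldddddZZ   [Z -> d Z]
lldddddZZ => llddddddZZ   [Z -> d Z]
llddddddZZ => lldddddddZZ   [Z -> d Z]
lldddddddZZ => llddddddddZZ   [Z -> d Z]
llddddddddZZ => lldddddddddZ   [Z -> d]
lldddddddddZ => llddddddddddZ   [Z -> d Z]
llddddddddddZ => lldddddddddddZ   [Z -> d Z]
lldddddddddddZ => lldddddddddddd   [Z -> d]

S => lSZ => llSZZ => lldZZ => llddZZ => lldddZZ => llddddZZ => lldddddZZ => llddddddZZ => lldddddddZZ => llddddddddZZ => lldddddddddZ => llddddddddddZ => lldddddddddddZ => lldddddddddddd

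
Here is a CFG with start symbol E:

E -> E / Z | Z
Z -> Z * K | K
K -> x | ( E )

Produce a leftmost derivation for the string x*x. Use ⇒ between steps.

E ⇒ Z ⇒ Z*K ⇒ K*K ⇒ x*K ⇒ x*x

E ⇒ Z   [E -> Z]
Z ⇒ Z*K   [Z -> Z * K]
Z*K ⇒ K*K   [Z -> K]
K*K ⇒ x*K   [K -> x]
x*K ⇒ x*x   [K -> x]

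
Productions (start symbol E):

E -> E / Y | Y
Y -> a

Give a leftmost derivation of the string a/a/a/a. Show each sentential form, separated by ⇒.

E ⇒ E/Y ⇒ E/Y/Y ⇒ E/Y/Y/Y ⇒ Y/Y/Y/Y ⇒ a/Y/Y/Y ⇒ a/a/Y/Y ⇒ a/a/a/Y ⇒ a/a/a/a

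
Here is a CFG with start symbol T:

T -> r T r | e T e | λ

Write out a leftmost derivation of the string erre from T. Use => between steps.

T=>eTe=>erTre=>erre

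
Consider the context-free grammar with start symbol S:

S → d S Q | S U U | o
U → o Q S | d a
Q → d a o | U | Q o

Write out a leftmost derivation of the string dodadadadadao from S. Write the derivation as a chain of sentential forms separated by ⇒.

S ⇒ dSQ   [S → d S Q]
dSQ ⇒ dSUUQ   [S → S U U]
dSUUQ ⇒ dSUUUUQ   [S → S U U]
dSUUUUQ ⇒ doUUUUQ   [S → o]
doUUUUQ ⇒ dodaUUUQ   [U → d a]
dodaUUUQ ⇒ dodadaUUQ   [U → d a]
dodadaUUQ ⇒ dodadadaUQ   [U → d a]
dodadadaUQ ⇒ dodadadadaQ   [U → d a]
dodadadadaQ ⇒ dodadadadadao   [Q → d a o]

S ⇒ dSQ ⇒ dSUUQ ⇒ dSUUUUQ ⇒ doUUUUQ ⇒ dodaUUUQ ⇒ dodadaUUQ ⇒ dodadadaUQ ⇒ dodadadadaQ ⇒ dodadadadadao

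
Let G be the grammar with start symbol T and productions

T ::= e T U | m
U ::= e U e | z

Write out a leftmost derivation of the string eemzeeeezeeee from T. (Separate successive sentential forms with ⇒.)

T ⇒ eTU   [T ::= e T U]
eTU ⇒ eeTUU   [T ::= e T U]
eeTUU ⇒ eemUU   [T ::= m]
eemUU ⇒ eemzU   [U ::= z]
eemzU ⇒ eemzeUe   [U ::= e U e]
eemzeUe ⇒ eemzeeUee   [U ::= e U e]
eemzeeUee ⇒ eemzeeeUeee   [U ::= e U e]
eemzeeeUeee ⇒ eemzeeeeUeeee   [U ::= e U e]
eemzeeeeUeeee ⇒ eemzeeeezeeee   [U ::= z]

T ⇒ eTU ⇒ eeTUU ⇒ eemUU ⇒ eemzU ⇒ eemzeUe ⇒ eemzeeUee ⇒ eemzeeeUeee ⇒ eemzeeeeUeeee ⇒ eemzeeeezeeee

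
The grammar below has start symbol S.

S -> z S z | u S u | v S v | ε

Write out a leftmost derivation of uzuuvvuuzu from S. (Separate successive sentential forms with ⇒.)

S ⇒ uSu ⇒ uzSzu ⇒ uzuSuzu ⇒ uzuuSuuzu ⇒ uzuuvSvuuzu ⇒ uzuuvvuuzu

S ⇒ uSu   [S -> u S u]
uSu ⇒ uzSzu   [S -> z S z]
uzSzu ⇒ uzuSuzu   [S -> u S u]
uzuSuzu ⇒ uzuuSuuzu   [S -> u S u]
uzuuSuuzu ⇒ uzuuvSvuuzu   [S -> v S v]
uzuuvSvuuzu ⇒ uzuuvvuuzu   [S -> ε]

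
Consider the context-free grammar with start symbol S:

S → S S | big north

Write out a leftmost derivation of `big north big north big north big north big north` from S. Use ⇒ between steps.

S ⇒ S S ⇒ big north S ⇒ big north S S ⇒ big north big north S ⇒ big north big north S S ⇒ big north big north big north S ⇒ big north big north big north S S ⇒ big north big north big north big north S ⇒ big north big north big north big north big north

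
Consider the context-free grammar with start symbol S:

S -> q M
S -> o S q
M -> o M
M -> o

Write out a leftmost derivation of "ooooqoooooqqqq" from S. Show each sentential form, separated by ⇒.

S⇒oSq⇒ooSqq⇒oooSqqq⇒ooooSqqqq⇒ooooqMqqqq⇒ooooqoMqqqq⇒ooooqooMqqqq⇒ooooqoooMqqqq⇒ooooqooooMqqqq⇒ooooqoooooqqqq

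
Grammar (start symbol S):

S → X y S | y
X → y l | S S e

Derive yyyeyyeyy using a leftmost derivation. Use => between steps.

S => XyS => SSeyS => ySeyS => yXySeyS => ySSeySeyS => yySeySeyS => yyyeySeyS => yyyeyyeyS => yyyeyyeyy

S => XyS   [S → X y S]
XyS => SSeyS   [X → S S e]
SSeyS => ySeyS   [S → y]
ySeyS => yXySeyS   [S → X y S]
yXySeyS => ySSeySeyS   [X → S S e]
ySSeySeyS => yySeySeyS   [S → y]
yySeySeyS => yyyeySeyS   [S → y]
yyyeySeyS => yyyeyyeyS   [S → y]
yyyeyyeyS => yyyeyyeyy   [S → y]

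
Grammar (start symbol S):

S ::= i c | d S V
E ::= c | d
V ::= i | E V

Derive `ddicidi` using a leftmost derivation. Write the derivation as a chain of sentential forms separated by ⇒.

S⇒dSV⇒ddSVV⇒ddicVV⇒ddiciV⇒ddiciEV⇒ddicidV⇒ddicidi

S ⇒ dSV   [S ::= d S V]
dSV ⇒ ddSVV   [S ::= d S V]
ddSVV ⇒ ddicVV   [S ::= i c]
ddicVV ⇒ ddiciV   [V ::= i]
ddiciV ⇒ ddiciEV   [V ::= E V]
ddiciEV ⇒ ddicidV   [E ::= d]
ddicidV ⇒ ddicidi   [V ::= i]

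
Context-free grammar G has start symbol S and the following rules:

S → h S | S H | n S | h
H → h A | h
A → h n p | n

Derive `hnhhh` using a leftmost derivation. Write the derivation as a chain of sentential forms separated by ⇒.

S ⇒ SH   [S → S H]
SH ⇒ hSH   [S → h S]
hSH ⇒ hnSH   [S → n S]
hnSH ⇒ hnhSH   [S → h S]
hnhSH ⇒ hnhhH   [S → h]
hnhhH ⇒ hnhhh   [H → h]

S ⇒ SH ⇒ hSH ⇒ hnSH ⇒ hnhSH ⇒ hnhhH ⇒ hnhhh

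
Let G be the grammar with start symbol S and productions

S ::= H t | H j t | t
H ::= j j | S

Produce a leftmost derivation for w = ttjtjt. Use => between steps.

S => Hjt => Sjt => Hjtjt => Sjtjt => Htjtjt => Stjtjt => ttjtjt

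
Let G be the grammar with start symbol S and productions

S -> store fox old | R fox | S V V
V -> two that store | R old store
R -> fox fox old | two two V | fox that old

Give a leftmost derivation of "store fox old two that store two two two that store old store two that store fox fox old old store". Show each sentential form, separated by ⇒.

S ⇒ S V V ⇒ S V V V V ⇒ store fox old V V V V ⇒ store fox old two that store V V V ⇒ store fox old two that store R old store V V ⇒ store fox old two that store two two V old store V V ⇒ store fox old two that store two two two that store old store V V ⇒ store fox old two that store two two two that store old store two that store V ⇒ store fox old two that store two two two that store old store two that store R old store ⇒ store fox old two that store two two two that store old store two that store fox fox old old store

S ⇒ S V V   [S -> S V V]
S V V ⇒ S V V V V   [S -> S V V]
S V V V V ⇒ store fox old V V V V   [S -> store fox old]
store fox old V V V V ⇒ store fox old two that store V V V   [V -> two that store]
store fox old two that store V V V ⇒ store fox old two that store R old store V V   [V -> R old store]
store fox old two that store R old store V V ⇒ store fox old two that store two two V old store V V   [R -> two two V]
store fox old two that store two two V old store V V ⇒ store fox old two that store two two two that store old store V V   [V -> two that store]
store fox old two that store two two two that store old store V V ⇒ store fox old two that store two two two that store old store two that store V   [V -> two that store]
store fox old two that store two two two that store old store two that store V ⇒ store fox old two that store two two two that store old store two that store R old store   [V -> R old store]
store fox old two that store two two two that store old store two that store R old store ⇒ store fox old two that store two two two that store old store two that store fox fox old old store   [R -> fox fox old]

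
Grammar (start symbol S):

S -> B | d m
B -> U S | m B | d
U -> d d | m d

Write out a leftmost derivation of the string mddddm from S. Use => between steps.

S => B => US => mdS => mdB => mdUS => mdddS => mddddm

S => B   [S -> B]
B => US   [B -> U S]
US => mdS   [U -> m d]
mdS => mdB   [S -> B]
mdB => mdUS   [B -> U S]
mdUS => mdddS   [U -> d d]
mdddS => mddddm   [S -> d m]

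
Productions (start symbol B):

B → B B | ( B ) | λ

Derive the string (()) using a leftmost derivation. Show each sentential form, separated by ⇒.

B⇒BB⇒BBB⇒BBBB⇒(B)BBB⇒((B))BBB⇒(())BBB⇒(())BB⇒(())B⇒(())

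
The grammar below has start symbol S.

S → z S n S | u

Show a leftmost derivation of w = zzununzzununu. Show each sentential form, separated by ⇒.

S ⇒ zSnS ⇒ zzSnSnS ⇒ zzunSnS ⇒ zzununS ⇒ zzununzSnS ⇒ zzununzzSnSnS ⇒ zzununzzunSnS ⇒ zzununzzununS ⇒ zzununzzununu

S ⇒ zSnS   [S → z S n S]
zSnS ⇒ zzSnSnS   [S → z S n S]
zzSnSnS ⇒ zzunSnS   [S → u]
zzunSnS ⇒ zzununS   [S → u]
zzununS ⇒ zzununzSnS   [S → z S n S]
zzununzSnS ⇒ zzununzzSnSnS   [S → z S n S]
zzununzzSnSnS ⇒ zzununzzunSnS   [S → u]
zzununzzunSnS ⇒ zzununzzununS   [S → u]
zzununzzununS ⇒ zzununzzununu   [S → u]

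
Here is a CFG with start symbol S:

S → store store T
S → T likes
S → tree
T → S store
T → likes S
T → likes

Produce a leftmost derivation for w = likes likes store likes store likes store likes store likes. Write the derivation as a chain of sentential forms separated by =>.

S => T likes => S store likes => T likes store likes => S store likes store likes => T likes store likes store likes => S store likes store likes store likes => T likes store likes store likes store likes => S store likes store likes store likes store likes => T likes store likes store likes store likes store likes => likes likes store likes store likes store likes store likes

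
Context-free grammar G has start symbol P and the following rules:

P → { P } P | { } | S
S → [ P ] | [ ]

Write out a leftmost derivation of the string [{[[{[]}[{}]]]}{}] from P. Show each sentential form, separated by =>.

P => S => [P] => [{P}P] => [{S}P] => [{[P]}P] => [{[S]}P] => [{[[P]]}P] => [{[[{P}P]]}P] => [{[[{S}P]]}P] => [{[[{[]}P]]}P] => [{[[{[]}S]]}P] => [{[[{[]}[P]]]}P] => [{[[{[]}[{}]]]}P] => [{[[{[]}[{}]]]}{}]

P => S   [P → S]
S => [P]   [S → [ P ]]
[P] => [{P}P]   [P → { P } P]
[{P}P] => [{S}P]   [P → S]
[{S}P] => [{[P]}P]   [S → [ P ]]
[{[P]}P] => [{[S]}P]   [P → S]
[{[S]}P] => [{[[P]]}P]   [S → [ P ]]
[{[[P]]}P] => [{[[{P}P]]}P]   [P → { P } P]
[{[[{P}P]]}P] => [{[[{S}P]]}P]   [P → S]
[{[[{S}P]]}P] => [{[[{[]}P]]}P]   [S → [ ]]
[{[[{[]}P]]}P] => [{[[{[]}S]]}P]   [P → S]
[{[[{[]}S]]}P] => [{[[{[]}[P]]]}P]   [S → [ P ]]
[{[[{[]}[P]]]}P] => [{[[{[]}[{}]]]}P]   [P → { }]
[{[[{[]}[{}]]]}P] => [{[[{[]}[{}]]]}{}]   [P → { }]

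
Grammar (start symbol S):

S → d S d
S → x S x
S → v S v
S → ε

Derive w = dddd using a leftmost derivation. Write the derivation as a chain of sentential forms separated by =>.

S=>dSd=>ddSdd=>dddd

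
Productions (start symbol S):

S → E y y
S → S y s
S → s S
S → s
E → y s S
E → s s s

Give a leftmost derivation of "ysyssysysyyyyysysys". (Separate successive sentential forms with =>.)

S => Sys => Sysys => Sysysys => Eyyysysys => ysSyyysysys => ysEyyyyysysys => ysysSyyyyysysys => ysysSysyyyyysysys => ysysSysysyyyyysysys => ysyssysysyyyyysysys

S => Sys   [S → S y s]
Sys => Sysys   [S → S y s]
Sysys => Sysysys   [S → S y s]
Sysysys => Eyyysysys   [S → E y y]
Eyyysysys => ysSyyysysys   [E → y s S]
ysSyyysysys => ysEyyyyysysys   [S → E y y]
ysEyyyyysysys => ysysSyyyyysysys   [E → y s S]
ysysSyyyyysysys => ysysSysyyyyysysys   [S → S y s]
ysysSysyyyyysysys => ysysSysysyyyyysysys   [S → S y s]
ysysSysysyyyyysysys => ysyssysysyyyyysysys   [S → s]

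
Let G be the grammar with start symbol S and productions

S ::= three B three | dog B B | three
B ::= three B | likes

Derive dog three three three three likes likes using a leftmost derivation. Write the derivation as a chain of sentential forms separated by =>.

S => dog B B => dog three B B => dog three three B B => dog three three three B B => dog three three three three B B => dog three three three three likes B => dog three three three three likes likes

S => dog B B   [S ::= dog B B]
dog B B => dog three B B   [B ::= three B]
dog three B B => dog three three B B   [B ::= three B]
dog three three B B => dog three three three B B   [B ::= three B]
dog three three three B B => dog three three three three B B   [B ::= three B]
dog three three three three B B => dog three three three three likes B   [B ::= likes]
dog three three three three likes B => dog three three three three likes likes   [B ::= likes]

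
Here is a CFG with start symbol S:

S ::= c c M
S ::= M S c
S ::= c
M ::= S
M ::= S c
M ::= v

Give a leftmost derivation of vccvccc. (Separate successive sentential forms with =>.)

S=>MSc=>vSc=>vMScc=>vSScc=>vccMScc=>vccvScc=>vccvccc

S => MSc   [S ::= M S c]
MSc => vSc   [M ::= v]
vSc => vMScc   [S ::= M S c]
vMScc => vSScc   [M ::= S]
vSScc => vccMScc   [S ::= c c M]
vccMScc => vccvScc   [M ::= v]
vccvScc => vccvccc   [S ::= c]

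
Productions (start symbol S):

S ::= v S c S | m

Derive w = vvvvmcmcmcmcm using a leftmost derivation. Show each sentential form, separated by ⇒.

S⇒vScS⇒vvScScS⇒vvvScScScS⇒vvvvScScScScS⇒vvvvmcScScScS⇒vvvvmcmcScScS⇒vvvvmcmcmcScS⇒vvvvmcmcmcmcS⇒vvvvmcmcmcmcm

S ⇒ vScS   [S ::= v S c S]
vScS ⇒ vvScScS   [S ::= v S c S]
vvScScS ⇒ vvvScScScS   [S ::= v S c S]
vvvScScScS ⇒ vvvvScScScScS   [S ::= v S c S]
vvvvScScScScS ⇒ vvvvmcScScScS   [S ::= m]
vvvvmcScScScS ⇒ vvvvmcmcScScS   [S ::= m]
vvvvmcmcScScS ⇒ vvvvmcmcmcScS   [S ::= m]
vvvvmcmcmcScS ⇒ vvvvmcmcmcmcS   [S ::= m]
vvvvmcmcmcmcS ⇒ vvvvmcmcmcmcm   [S ::= m]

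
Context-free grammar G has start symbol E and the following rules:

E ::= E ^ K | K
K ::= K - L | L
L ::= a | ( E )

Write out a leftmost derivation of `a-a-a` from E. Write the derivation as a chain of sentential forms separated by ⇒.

E ⇒ K   [E ::= K]
K ⇒ K-L   [K ::= K - L]
K-L ⇒ K-L-L   [K ::= K - L]
K-L-L ⇒ L-L-L   [K ::= L]
L-L-L ⇒ a-L-L   [L ::= a]
a-L-L ⇒ a-a-L   [L ::= a]
a-a-L ⇒ a-a-a   [L ::= a]

E ⇒ K ⇒ K-L ⇒ K-L-L ⇒ L-L-L ⇒ a-L-L ⇒ a-a-L ⇒ a-a-a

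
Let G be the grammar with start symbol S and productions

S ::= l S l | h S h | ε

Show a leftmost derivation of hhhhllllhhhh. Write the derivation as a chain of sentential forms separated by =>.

S=>hSh=>hhShh=>hhhShhh=>hhhhShhhh=>hhhhlSlhhhh=>hhhhllSllhhhh=>hhhhllllhhhh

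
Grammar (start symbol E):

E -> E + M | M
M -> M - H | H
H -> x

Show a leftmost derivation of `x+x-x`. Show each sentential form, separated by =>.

E => E+M   [E -> E + M]
E+M => M+M   [E -> M]
M+M => H+M   [M -> H]
H+M => x+M   [H -> x]
x+M => x+M-H   [M -> M - H]
x+M-H => x+H-H   [M -> H]
x+H-H => x+x-H   [H -> x]
x+x-H => x+x-x   [H -> x]

E => E+M => M+M => H+M => x+M => x+M-H => x+H-H => x+x-H => x+x-x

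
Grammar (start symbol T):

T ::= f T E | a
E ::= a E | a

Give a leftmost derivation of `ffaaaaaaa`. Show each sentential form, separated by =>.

T => fTE => ffTEE => ffaEE => ffaaEE => ffaaaEE => ffaaaaEE => ffaaaaaEE => ffaaaaaaE => ffaaaaaaa

T => fTE   [T ::= f T E]
fTE => ffTEE   [T ::= f T E]
ffTEE => ffaEE   [T ::= a]
ffaEE => ffaaEE   [E ::= a E]
ffaaEE => ffaaaEE   [E ::= a E]
ffaaaEE => ffaaaaEE   [E ::= a E]
ffaaaaEE => ffaaaaaEE   [E ::= a E]
ffaaaaaEE => ffaaaaaaE   [E ::= a]
ffaaaaaaE => ffaaaaaaa   [E ::= a]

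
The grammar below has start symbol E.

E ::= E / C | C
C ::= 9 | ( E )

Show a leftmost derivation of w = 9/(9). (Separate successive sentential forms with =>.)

E => E/C => C/C => 9/C => 9/(E) => 9/(C) => 9/(9)

E => E/C   [E ::= E / C]
E/C => C/C   [E ::= C]
C/C => 9/C   [C ::= 9]
9/C => 9/(E)   [C ::= ( E )]
9/(E) => 9/(C)   [E ::= C]
9/(C) => 9/(9)   [C ::= 9]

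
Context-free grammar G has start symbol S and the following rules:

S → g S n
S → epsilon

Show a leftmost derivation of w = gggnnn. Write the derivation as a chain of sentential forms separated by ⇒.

S⇒gSn⇒ggSnn⇒gggSnnn⇒gggnnn

S ⇒ gSn   [S → g S n]
gSn ⇒ ggSnn   [S → g S n]
ggSnn ⇒ gggSnnn   [S → g S n]
gggSnnn ⇒ gggnnn   [S → epsilon]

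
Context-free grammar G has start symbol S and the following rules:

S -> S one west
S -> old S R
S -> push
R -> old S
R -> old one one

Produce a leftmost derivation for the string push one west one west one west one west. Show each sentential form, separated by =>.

S => S one west   [S -> S one west]
S one west => S one west one west   [S -> S one west]
S one west one west => S one west one west one west   [S -> S one west]
S one west one west one west => S one west one west one west one west   [S -> S one west]
S one west one west one west one west => push one west one west one west one west   [S -> push]

S => S one west => S one west one west => S one west one west one west => S one west one west one west one west => push one west one west one west one west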